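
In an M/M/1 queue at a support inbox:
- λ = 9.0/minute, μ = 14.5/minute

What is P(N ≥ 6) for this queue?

ρ = λ/μ = 9.0/14.5 = 0.62069
P(N ≥ n) = ρⁿ
P(N ≥ 6) = 0.62069^6
P(N ≥ 6) = 0.05718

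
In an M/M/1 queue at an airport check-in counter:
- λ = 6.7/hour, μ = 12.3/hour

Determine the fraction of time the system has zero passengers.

ρ = λ/μ = 6.7/12.3 = 0.5447
P(0) = 1 - ρ = 1 - 0.5447 = 0.4553
The server is idle 45.53% of the time.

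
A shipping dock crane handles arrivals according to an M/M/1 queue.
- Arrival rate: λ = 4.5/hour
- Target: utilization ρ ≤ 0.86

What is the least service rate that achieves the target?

ρ = λ/μ, so μ = λ/ρ
μ ≥ 4.5/0.86 = 5.2326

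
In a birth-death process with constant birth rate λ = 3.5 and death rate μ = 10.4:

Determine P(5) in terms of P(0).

For constant rates: P(n)/P(0) = (λ/μ)^n
P(5)/P(0) = (3.5/10.4)^5 = 0.33654^5 = 0.004317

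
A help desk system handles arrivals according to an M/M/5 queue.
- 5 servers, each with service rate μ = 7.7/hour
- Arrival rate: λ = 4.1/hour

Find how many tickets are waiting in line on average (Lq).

Traffic intensity: ρ = λ/(cμ) = 4.1/(5×7.7) = 0.1065
Since ρ = 0.1065 < 1, system is stable.
Offered load a = λ/μ = cρ = 4.1/7.7 = 0.5325
P₀ = [ Σₙ₌₀^4 aⁿ/n! + a^5/(5!(1-ρ)) ]⁻¹
Σ = a^0/0! + a^1/1! + a^2/2! + a^3/3! + a^4/4! = 1.0000 + 0.53247 + 0.14176 + 0.025161 + 0.0033494 = 1.7027
a^5/(5!(1-ρ)) = 0.04280/(120 × 0.8935) = 0.0003992
P₀ = 1/(1.7027 + 0.0003992) = 0.5872
Lq = P₀·a^5·ρ / (5!(1-ρ)²) = 0.5872 × 0.04280 × 0.1065 / (120 × 0.7984) = 0.00002794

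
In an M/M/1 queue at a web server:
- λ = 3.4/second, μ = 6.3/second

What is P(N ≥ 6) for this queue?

ρ = λ/μ = 3.4/6.3 = 0.5397
P(N ≥ n) = ρⁿ
P(N ≥ 6) = 0.5397^6
P(N ≥ 6) = 0.02471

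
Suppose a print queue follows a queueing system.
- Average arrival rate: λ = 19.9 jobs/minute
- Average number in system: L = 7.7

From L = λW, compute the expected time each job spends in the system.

Little's Law: L = λW, so W = L/λ
W = 7.7/19.9 = 0.3869 minutes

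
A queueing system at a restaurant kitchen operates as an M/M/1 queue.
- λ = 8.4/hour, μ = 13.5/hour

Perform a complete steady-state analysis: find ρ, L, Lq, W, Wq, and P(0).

Step 1: ρ = λ/μ = 8.4/13.5 = 0.6222
Step 2: L = λ/(μ-λ) = 8.4/5.10 = 1.6471
Step 3: Lq = λ²/(μ(μ-λ)) = 70.56/(13.5×5.10) = 1.0248
Step 4: W = 1/(μ-λ) = 1/5.10 = 0.19608
Step 5: Wq = λ/(μ(μ-λ)) = 8.4/(13.5×5.10) = 0.1220
Step 6: P(0) = 1-ρ = 0.3778
Verify: L = λW = 8.4×0.19608 = 1.6471 ✔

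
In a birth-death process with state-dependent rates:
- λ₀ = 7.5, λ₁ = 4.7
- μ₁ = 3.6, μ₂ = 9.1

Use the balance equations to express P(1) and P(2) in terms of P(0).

Balance equations:
State 0: λ₀P₀ = μ₁P₁ → P₁ = (λ₀/μ₁)P₀ = (7.5/3.6)P₀ = 2.0833P₀
State 1: P₂ = (λ₀λ₁)/(μ₁μ₂)P₀ = (7.5×4.7)/(3.6×9.1)P₀ = 1.0760P₀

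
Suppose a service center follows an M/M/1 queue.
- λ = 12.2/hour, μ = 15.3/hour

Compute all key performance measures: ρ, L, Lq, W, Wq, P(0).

Step 1: ρ = λ/μ = 12.2/15.3 = 0.7974
Step 2: L = λ/(μ-λ) = 12.2/3.10 = 3.9355
Step 3: Lq = λ²/(μ(μ-λ)) = 148.84/(15.3×3.10) = 3.1381
Step 4: W = 1/(μ-λ) = 1/3.10 = 0.32258
Step 5: Wq = λ/(μ(μ-λ)) = 12.2/(15.3×3.10) = 0.2572
Step 6: P(0) = 1-ρ = 0.2026
Verify: L = λW = 12.2×0.32258 = 3.9355 ✔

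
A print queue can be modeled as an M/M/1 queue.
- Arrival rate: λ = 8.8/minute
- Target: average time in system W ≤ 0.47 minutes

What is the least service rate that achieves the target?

For M/M/1: W = 1/(μ-λ)
Need W ≤ 0.47, so 1/(μ-λ) ≤ 0.47
μ - λ ≥ 1/0.47 = 2.1277
μ ≥ 8.8 + 2.1277 = 10.9277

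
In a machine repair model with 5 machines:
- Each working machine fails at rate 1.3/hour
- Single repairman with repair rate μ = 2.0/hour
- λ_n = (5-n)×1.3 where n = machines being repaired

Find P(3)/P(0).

P(3)/P(0) = ∏_{i=0}^{3-1} λ_i/μ_{i+1}
= (5-0)×1.3/2.0 × (5-1)×1.3/2.0 × (5-2)×1.3/2.0
= 16.4775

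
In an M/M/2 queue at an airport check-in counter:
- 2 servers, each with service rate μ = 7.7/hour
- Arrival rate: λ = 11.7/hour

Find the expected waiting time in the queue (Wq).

Traffic intensity: ρ = λ/(cμ) = 11.7/(2×7.7) = 0.7597
Since ρ = 0.7597 < 1, system is stable.
Offered load a = λ/μ = cρ = 11.7/7.7 = 1.5195
P₀ = [ Σₙ₌₀^1 aⁿ/n! + a^2/(2!(1-ρ)) ]⁻¹
Σ = a^0/0! + a^1/1! = 1.0000 + 1.5195 = 2.5195
a^2/(2!(1-ρ)) = 2.3088/(2 × 0.24026) = 4.8048
P₀ = 1/(2.5195 + 4.8048) = 0.1365
Lq = P₀·a^2·ρ / (2!(1-ρ)²) = 0.13653 × 2.3088 × 0.75974 / (2 × 0.057725) = 2.0744
Wq = Lq/λ = 2.0744/11.7 = 0.1773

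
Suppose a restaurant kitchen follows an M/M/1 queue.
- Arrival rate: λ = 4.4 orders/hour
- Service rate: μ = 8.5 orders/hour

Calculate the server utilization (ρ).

Server utilization: ρ = λ/μ
ρ = 4.4/8.5 = 0.5176
The server is busy 51.76% of the time.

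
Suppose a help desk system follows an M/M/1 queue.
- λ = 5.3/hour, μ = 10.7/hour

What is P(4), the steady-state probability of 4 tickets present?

ρ = λ/μ = 5.3/10.7 = 0.49533
P(n) = (1-ρ)ρⁿ
P(4) = (1-0.49533) × 0.49533^4
P(4) = 0.5047 × 0.06020
P(4) = 0.03038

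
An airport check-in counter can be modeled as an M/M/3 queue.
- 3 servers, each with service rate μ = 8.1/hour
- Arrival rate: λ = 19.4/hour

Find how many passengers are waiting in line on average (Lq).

Traffic intensity: ρ = λ/(cμ) = 19.4/(3×8.1) = 0.7984
Since ρ = 0.7984 < 1, system is stable.
Offered load a = λ/μ = cρ = 19.4/8.1 = 2.3951
P₀ = [ Σₙ₌₀^2 aⁿ/n! + a^3/(3!(1-ρ)) ]⁻¹
Σ = a^0/0! + a^1/1! + a^2/2! = 1.00000 + 2.39506 + 2.86816 = 6.2632
a^3/(3!(1-ρ)) = 13.73884/(6 × 0.2016461) = 11.3556
P₀ = 1/(6.2632 + 11.3556) = 0.05676
Lq = P₀·a^3·ρ / (3!(1-ρ)²) = 0.056758 × 13.7388 × 0.79835 / (6 × 0.040661) = 2.5518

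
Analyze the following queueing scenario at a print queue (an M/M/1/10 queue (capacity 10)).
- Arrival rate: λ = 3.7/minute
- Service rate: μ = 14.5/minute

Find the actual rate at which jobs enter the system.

ρ = λ/μ = 3.7/14.5 = 0.2551724
P₀ = (1-ρ)/(1-ρ^(K+1)) = (1-0.2551724)/(1-0.2551724^11) = 0.7448/1.0000 = 0.7448
P_K = P₀×ρ^K = 0.744828 × 0.2551724^10 = 0.744828 × 0.00000117041 = 8.718e-07
λ_eff = λ(1-P_K) = 3.7 × (1 - 8.718e-07) = 3.7 × 1.0000 = 3.7000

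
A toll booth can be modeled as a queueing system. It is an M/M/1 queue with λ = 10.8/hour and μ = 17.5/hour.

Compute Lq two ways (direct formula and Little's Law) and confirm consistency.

Method 1 (direct): Lq = λ²/(μ(μ-λ)) = 116.64/(17.5 × 6.70) = 0.9948

Method 2 (Little's Law):
W = 1/(μ-λ) = 1/6.70 = 0.14925
Wq = W - 1/μ = 0.14925 - 0.057143 = 0.09211
Lq = λWq = 10.8 × 0.09211 = 0.9948 ✔ (matches Method 1)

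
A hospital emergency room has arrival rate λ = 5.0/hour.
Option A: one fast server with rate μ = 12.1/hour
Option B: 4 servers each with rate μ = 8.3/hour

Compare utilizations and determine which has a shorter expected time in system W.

Option A: single server μ = 12.1 (M/M/1)
  ρ_A = 5.0/12.1 = 0.4132
  W_A = 1/(μ-λ) = 1/(12.1-5.0) = 1/7.10 = 0.1408

Option B: 4 servers μ = 8.3 (M/M/4)
  ρ_B = λ/(cμ) = 5.0/(4×8.3) = 0.1506
  Offered load a = λ/μ = cρ = 5.0/8.3 = 0.6024
  P₀ = [ Σₙ₌₀^3 aⁿ/n! + a^4/(4!(1-ρ)) ]⁻¹
  Σ = a^0/0! + a^1/1! + a^2/2! + a^3/3! = 1.0000 + 0.60241 + 0.18145 + 0.036435 = 1.8203
  a^4/(4!(1-ρ)) = 0.1317/(24 × 0.8494) = 0.006460
  P₀ = 1/(1.8203 + 0.006460) = 0.5474
  Lq = P₀·a^4·ρ / (4!(1-ρ)²) = 0.5474 × 0.1317 × 0.1506 / (24 × 0.7215) = 0.0006270
  Wq_B = Lq/λ = 0.0006270/5.0 = 0.0001254
  W_B = Wq_B + 1/μ = 0.0001254 + 0.1205 = 0.1206

Since W_B = 0.1206 < W_A = 0.1408, Option B (multiple servers) has the shorter time in system.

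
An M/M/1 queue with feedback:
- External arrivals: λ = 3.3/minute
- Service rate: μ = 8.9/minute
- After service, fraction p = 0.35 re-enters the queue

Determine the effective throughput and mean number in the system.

Effective arrival rate: λ_eff = λ/(1-p) = 3.3/(1-0.35) = 3.3/0.65 = 5.0769
ρ = λ_eff/μ = 5.0769/8.9 = 0.57044
L = ρ/(1-ρ) = 0.57044/(1-0.57044) = 1.3280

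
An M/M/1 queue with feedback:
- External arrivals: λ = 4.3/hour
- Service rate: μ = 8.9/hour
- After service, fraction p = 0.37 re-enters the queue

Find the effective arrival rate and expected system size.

Effective arrival rate: λ_eff = λ/(1-p) = 4.3/(1-0.37) = 4.3/0.63 = 6.8254
ρ = λ_eff/μ = 6.8254/8.9 = 0.7669
L = ρ/(1-ρ) = 0.7669/(1-0.7669) = 3.2900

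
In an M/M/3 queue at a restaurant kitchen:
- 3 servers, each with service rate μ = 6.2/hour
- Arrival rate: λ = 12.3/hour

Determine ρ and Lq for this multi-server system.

Traffic intensity: ρ = λ/(cμ) = 12.3/(3×6.2) = 0.6613
Since ρ = 0.6613 < 1, system is stable.
Offered load a = λ/μ = cρ = 12.3/6.2 = 1.9839
P₀ = [ Σₙ₌₀^2 aⁿ/n! + a^3/(3!(1-ρ)) ]⁻¹
Σ = a^0/0! + a^1/1! + a^2/2! = 1.00000 + 1.98387 + 1.96787 = 4.9517
a^3/(3!(1-ρ)) = 7.8080/(6 × 0.33871) = 3.8420
P₀ = 1/(4.9517 + 3.8420) = 0.1137
Lq = P₀·a^3·ρ / (3!(1-ρ)²) = 0.113717 × 7.80801 × 0.661290 / (6 × 0.114724) = 0.8530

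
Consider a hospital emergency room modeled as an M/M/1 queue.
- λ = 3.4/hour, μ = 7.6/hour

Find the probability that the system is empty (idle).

ρ = λ/μ = 3.4/7.6 = 0.4474
P(0) = 1 - ρ = 1 - 0.4474 = 0.5526
The server is idle 55.26% of the time.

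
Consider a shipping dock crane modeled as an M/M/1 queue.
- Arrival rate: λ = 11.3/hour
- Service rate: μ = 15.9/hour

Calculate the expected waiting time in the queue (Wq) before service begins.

First, compute utilization: ρ = λ/μ = 11.3/15.9 = 0.7107
For M/M/1: Wq = λ/(μ(μ-λ))
Wq = 11.3/(15.9 × (15.9-11.3))
Wq = 11.3/(15.9 × 4.60)
Wq = 0.1545 hours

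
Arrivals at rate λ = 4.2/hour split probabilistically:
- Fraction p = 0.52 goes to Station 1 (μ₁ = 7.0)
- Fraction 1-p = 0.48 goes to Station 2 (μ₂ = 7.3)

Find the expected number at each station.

Effective rates: λ₁ = 4.2×0.52 = 2.184, λ₂ = 4.2×0.48 = 2.016
Station 1: ρ₁ = 2.184/7.0 = 0.3120, L₁ = ρ₁/(1-ρ₁) = 0.3120/(1-0.3120) = 0.4535
Station 2: ρ₂ = 2.016/7.3 = 0.27616, L₂ = ρ₂/(1-ρ₂) = 0.27616/(1-0.27616) = 0.3815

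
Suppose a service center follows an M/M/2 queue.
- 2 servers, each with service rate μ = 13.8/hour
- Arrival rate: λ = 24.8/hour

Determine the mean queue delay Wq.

Traffic intensity: ρ = λ/(cμ) = 24.8/(2×13.8) = 0.8986
Since ρ = 0.8986 < 1, system is stable.
Offered load a = λ/μ = cρ = 24.8/13.8 = 1.7971
P₀ = [ Σₙ₌₀^1 aⁿ/n! + a^2/(2!(1-ρ)) ]⁻¹
Σ = a^0/0! + a^1/1! = 1.0000 + 1.7971 = 2.7971
a^2/(2!(1-ρ)) = 3.2296/(2 × 0.10145) = 15.9172
P₀ = 1/(2.7971 + 15.9172) = 0.05344
Lq = P₀·a^2·ρ / (2!(1-ρ)²) = 0.053435 × 3.2296 × 0.89855 / (2 × 0.010292) = 7.5333
Wq = Lq/λ = 7.5333/24.8 = 0.3038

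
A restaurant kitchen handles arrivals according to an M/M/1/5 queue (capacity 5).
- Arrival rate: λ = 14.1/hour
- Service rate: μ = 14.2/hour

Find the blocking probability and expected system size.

ρ = λ/μ = 14.1/14.2 = 0.99296
P₀ = (1-ρ)/(1-ρ^(K+1)) = (1-0.99296)/(1-0.99296^6) = 0.007040/0.04150 = 0.1696
P_K = P₀×ρ^K = 0.1696 × 0.99296^5 = 0.1696 × 0.9653 = 0.1637
Blocking probability P_5 = 0.1637 (16.37%)
L = ρ[1 - (K+1)ρ^K + Kρ^(K+1)] / [(1-ρ)(1-ρ^(K+1))]
L = 0.99296 × (1 - 6×0.965292139 + 5×0.958496482) / ((1 - 0.99296) × (1 - 0.958496482)) = 2.4794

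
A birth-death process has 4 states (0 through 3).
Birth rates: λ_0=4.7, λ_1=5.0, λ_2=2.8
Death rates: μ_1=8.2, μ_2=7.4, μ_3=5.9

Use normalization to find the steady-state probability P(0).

Ratios P(n)/P(0) = (λ₀···λₙ₋₁)/(μ₁···μₙ):
P(1)/P(0) = (4.7)/(8.2) = 0.57317
P(2)/P(0) = (4.7×5.0)/(8.2×7.4) = 0.38728
P(3)/P(0) = (4.7×5.0×2.8)/(8.2×7.4×5.9) = 0.18379

Normalization: ∑ P(n) = 1
P(0) × (1.0000 + 0.57317 + 0.38728 + 0.18379) = 1
P(0) × 2.1442 = 1
P(0) = 1/2.1442 = 0.4664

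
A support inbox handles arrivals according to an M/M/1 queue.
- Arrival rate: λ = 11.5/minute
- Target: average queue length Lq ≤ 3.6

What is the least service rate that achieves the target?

For M/M/1: Lq = λ²/(μ(μ-λ))
Need Lq ≤ 3.6, i.e. μ(μ-λ) ≥ λ²/3.6
μ² - 11.5μ - 132.25/3.6 ≥ 0  →  μ² - 11.5μ - 36.7361 ≥ 0
Quadratic formula (positive root): μ = [λ + √(λ² + 4×36.7361)]/2
Discriminant: 132.25 + 4×36.7361 = 279.1944, √279.1944 = 16.70911
μ ≥ (11.5 + 16.70911)/2 = 14.1046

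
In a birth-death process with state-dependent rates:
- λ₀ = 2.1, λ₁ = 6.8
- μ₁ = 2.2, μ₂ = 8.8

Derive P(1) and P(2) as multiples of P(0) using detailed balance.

Balance equations:
State 0: λ₀P₀ = μ₁P₁ → P₁ = (λ₀/μ₁)P₀ = (2.1/2.2)P₀ = 0.9545P₀
State 1: P₂ = (λ₀λ₁)/(μ₁μ₂)P₀ = (2.1×6.8)/(2.2×8.8)P₀ = 0.7376P₀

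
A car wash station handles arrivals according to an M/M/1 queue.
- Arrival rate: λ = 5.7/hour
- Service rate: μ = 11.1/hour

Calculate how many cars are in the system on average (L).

ρ = λ/μ = 5.7/11.1 = 0.5135
For M/M/1: L = λ/(μ-λ)
L = 5.7/(11.1-5.7) = 5.7/5.40
L = 1.0556 cars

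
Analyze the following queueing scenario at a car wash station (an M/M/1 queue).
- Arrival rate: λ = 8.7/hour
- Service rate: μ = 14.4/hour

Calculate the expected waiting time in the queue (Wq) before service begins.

First, compute utilization: ρ = λ/μ = 8.7/14.4 = 0.6042
For M/M/1: Wq = λ/(μ(μ-λ))
Wq = 8.7/(14.4 × (14.4-8.7))
Wq = 8.7/(14.4 × 5.70)
Wq = 0.1060 hours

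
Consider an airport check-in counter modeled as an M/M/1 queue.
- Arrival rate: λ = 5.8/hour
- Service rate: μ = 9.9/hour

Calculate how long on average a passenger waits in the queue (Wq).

First, compute utilization: ρ = λ/μ = 5.8/9.9 = 0.5859
For M/M/1: Wq = λ/(μ(μ-λ))
Wq = 5.8/(9.9 × (9.9-5.8))
Wq = 5.8/(9.9 × 4.10)
Wq = 0.1429 hours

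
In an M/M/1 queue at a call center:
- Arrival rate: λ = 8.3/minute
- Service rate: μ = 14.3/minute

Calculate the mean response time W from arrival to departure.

First, compute utilization: ρ = λ/μ = 8.3/14.3 = 0.5804
For M/M/1: W = 1/(μ-λ)
W = 1/(14.3-8.3) = 1/6.00
W = 0.1667 minutes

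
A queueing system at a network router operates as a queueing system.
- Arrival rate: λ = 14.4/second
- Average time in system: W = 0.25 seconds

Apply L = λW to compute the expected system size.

Little's Law: L = λW
L = 14.4 × 0.25 = 3.6000 packets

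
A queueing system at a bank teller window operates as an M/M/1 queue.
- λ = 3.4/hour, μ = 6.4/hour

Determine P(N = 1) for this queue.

ρ = λ/μ = 3.4/6.4 = 0.5312
P(n) = (1-ρ)ρⁿ
P(1) = (1-0.5312) × 0.5312^1
P(1) = 0.4688 × 0.5312
P(1) = 0.2490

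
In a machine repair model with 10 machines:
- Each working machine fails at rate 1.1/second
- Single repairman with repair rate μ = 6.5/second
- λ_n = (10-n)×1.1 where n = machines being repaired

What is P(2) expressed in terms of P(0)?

P(2)/P(0) = ∏_{i=0}^{2-1} λ_i/μ_{i+1}
= (10-0)×1.1/6.5 × (10-1)×1.1/6.5
= 2.5775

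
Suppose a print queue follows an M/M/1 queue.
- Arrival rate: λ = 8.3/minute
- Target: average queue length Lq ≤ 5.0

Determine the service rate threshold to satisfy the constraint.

For M/M/1: Lq = λ²/(μ(μ-λ))
Need Lq ≤ 5.0, i.e. μ(μ-λ) ≥ λ²/5.0
μ² - 8.3μ - 68.89/5.0 ≥ 0  →  μ² - 8.3μ - 13.7780 ≥ 0
Quadratic formula (positive root): μ = [λ + √(λ² + 4×13.7780)]/2
Discriminant: 68.89 + 4×13.7780 = 124.0020, √124.0020 = 11.1356
μ ≥ (8.3 + 11.1356)/2 = 9.7178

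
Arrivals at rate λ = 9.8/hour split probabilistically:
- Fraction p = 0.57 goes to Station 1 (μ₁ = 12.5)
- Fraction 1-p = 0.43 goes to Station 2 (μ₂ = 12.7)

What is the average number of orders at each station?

Effective rates: λ₁ = 9.8×0.57 = 5.586, λ₂ = 9.8×0.43 = 4.214
Station 1: ρ₁ = 5.586/12.5 = 0.44688, L₁ = ρ₁/(1-ρ₁) = 0.44688/(1-0.44688) = 0.8079
Station 2: ρ₂ = 4.214/12.7 = 0.3318, L₂ = ρ₂/(1-ρ₂) = 0.3318/(1-0.3318) = 0.4966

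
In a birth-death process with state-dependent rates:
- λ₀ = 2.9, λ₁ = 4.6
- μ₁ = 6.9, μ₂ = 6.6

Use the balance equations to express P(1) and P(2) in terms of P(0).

Balance equations:
State 0: λ₀P₀ = μ₁P₁ → P₁ = (λ₀/μ₁)P₀ = (2.9/6.9)P₀ = 0.4203P₀
State 1: P₂ = (λ₀λ₁)/(μ₁μ₂)P₀ = (2.9×4.6)/(6.9×6.6)P₀ = 0.2929P₀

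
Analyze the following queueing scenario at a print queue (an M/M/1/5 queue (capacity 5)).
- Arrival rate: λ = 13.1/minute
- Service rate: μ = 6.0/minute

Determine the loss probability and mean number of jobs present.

ρ = λ/μ = 13.1/6.0 = 2.1833
P₀ = (1-ρ)/(1-ρ^(K+1)) = (1-2.1833)/(1-2.1833^6) = -1.1833/-107.3130 = 0.01103
P_K = P₀×ρ^K = 0.011027 × 2.1833^5 = 0.011027 × 49.6098 = 0.5470
Blocking probability P_5 = 0.5470 (54.70%)
L = ρ[1 - (K+1)ρ^K + Kρ^(K+1)] / [(1-ρ)(1-ρ^(K+1))]
L = 2.1833 × (1 - 6×49.6098 + 5×108.3130) / ((1 - 2.1833) × (1 - 108.3130)) = 4.2108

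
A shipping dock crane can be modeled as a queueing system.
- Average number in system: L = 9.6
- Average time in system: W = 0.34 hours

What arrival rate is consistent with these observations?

Little's Law: L = λW, so λ = L/W
λ = 9.6/0.34 = 28.2353 containers/hour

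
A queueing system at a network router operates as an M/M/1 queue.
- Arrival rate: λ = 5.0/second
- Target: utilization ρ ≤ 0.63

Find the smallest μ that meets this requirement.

ρ = λ/μ, so μ = λ/ρ
μ ≥ 5.0/0.63 = 7.9365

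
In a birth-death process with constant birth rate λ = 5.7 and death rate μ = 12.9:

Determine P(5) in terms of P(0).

For constant rates: P(n)/P(0) = (λ/μ)^n
P(5)/P(0) = (5.7/12.9)^5 = 0.44186^5 = 0.01684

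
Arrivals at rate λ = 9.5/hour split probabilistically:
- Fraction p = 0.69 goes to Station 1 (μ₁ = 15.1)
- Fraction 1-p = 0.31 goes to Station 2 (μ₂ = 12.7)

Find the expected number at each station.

Effective rates: λ₁ = 9.5×0.69 = 6.555, λ₂ = 9.5×0.31 = 2.945
Station 1: ρ₁ = 6.555/15.1 = 0.4341, L₁ = ρ₁/(1-ρ₁) = 0.4341/(1-0.4341) = 0.7671
Station 2: ρ₂ = 2.945/12.7 = 0.2319, L₂ = ρ₂/(1-ρ₂) = 0.2319/(1-0.2319) = 0.3019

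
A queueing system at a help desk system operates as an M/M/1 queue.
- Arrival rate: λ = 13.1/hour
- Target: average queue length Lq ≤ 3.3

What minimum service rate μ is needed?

For M/M/1: Lq = λ²/(μ(μ-λ))
Need Lq ≤ 3.3, i.e. μ(μ-λ) ≥ λ²/3.3
μ² - 13.1μ - 171.61/3.3 ≥ 0  →  μ² - 13.1μ - 52.00303 ≥ 0
Quadratic formula (positive root): μ = [λ + √(λ² + 4×52.00303)]/2
Discriminant: 171.61 + 4×52.00303 = 379.6221, √379.6221 = 19.4839
μ ≥ (13.1 + 19.4839)/2 = 16.2919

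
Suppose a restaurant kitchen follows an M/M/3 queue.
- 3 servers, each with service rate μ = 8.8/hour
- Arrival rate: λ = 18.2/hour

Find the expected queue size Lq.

Traffic intensity: ρ = λ/(cμ) = 18.2/(3×8.8) = 0.6894
Since ρ = 0.6894 < 1, system is stable.
Offered load a = λ/μ = cρ = 18.2/8.8 = 2.0682
P₀ = [ Σₙ₌₀^2 aⁿ/n! + a^3/(3!(1-ρ)) ]⁻¹
Σ = a^0/0! + a^1/1! + a^2/2! = 1.0000 + 2.0682 + 2.1387 = 5.2069
a^3/(3!(1-ρ)) = 8.8464/(6 × 0.31061) = 4.7468
P₀ = 1/(5.2069 + 4.7468) = 0.1005
Lq = P₀·a^3·ρ / (3!(1-ρ)²) = 0.10047 × 8.8464 × 0.68939 / (6 × 0.096476) = 1.0585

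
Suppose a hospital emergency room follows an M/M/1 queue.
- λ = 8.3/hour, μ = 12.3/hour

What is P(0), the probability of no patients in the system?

ρ = λ/μ = 8.3/12.3 = 0.6748
P(0) = 1 - ρ = 1 - 0.6748 = 0.3252
The server is idle 32.52% of the time.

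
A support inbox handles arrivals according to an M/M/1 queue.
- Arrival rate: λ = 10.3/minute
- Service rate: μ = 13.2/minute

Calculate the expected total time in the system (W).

First, compute utilization: ρ = λ/μ = 10.3/13.2 = 0.7803
For M/M/1: W = 1/(μ-λ)
W = 1/(13.2-10.3) = 1/2.90
W = 0.3448 minutes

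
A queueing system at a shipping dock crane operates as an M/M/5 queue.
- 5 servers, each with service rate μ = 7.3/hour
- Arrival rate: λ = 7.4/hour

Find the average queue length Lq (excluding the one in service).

Traffic intensity: ρ = λ/(cμ) = 7.4/(5×7.3) = 0.2027
Since ρ = 0.2027 < 1, system is stable.
Offered load a = λ/μ = cρ = 7.4/7.3 = 1.0137
P₀ = [ Σₙ₌₀^4 aⁿ/n! + a^5/(5!(1-ρ)) ]⁻¹
Σ = a^0/0! + a^1/1! + a^2/2! + a^3/3! + a^4/4! = 1.0000 + 1.0137 + 0.5138 + 0.1736 + 0.04400 = 2.7451
a^5/(5!(1-ρ)) = 1.0704/(120 × 0.7973) = 0.01119
P₀ = 1/(2.7451 + 0.01119) = 0.3628
Lq = P₀·a^5·ρ / (5!(1-ρ)²) = 0.3628 × 1.0704 × 0.2027 / (120 × 0.6356) = 0.001032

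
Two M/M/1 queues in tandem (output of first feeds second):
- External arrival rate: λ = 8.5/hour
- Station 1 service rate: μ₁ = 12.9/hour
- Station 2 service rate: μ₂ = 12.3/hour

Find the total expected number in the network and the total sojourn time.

By Jackson's theorem, each station behaves as independent M/M/1.
Station 1: ρ₁ = 8.5/12.9 = 0.6589, L₁ = ρ₁/(1-ρ₁) = λ/(μ₁-λ) = 8.5/4.40 = 1.93182
Station 2: ρ₂ = 8.5/12.3 = 0.6911, L₂ = ρ₂/(1-ρ₂) = λ/(μ₂-λ) = 8.5/3.80 = 2.23684
Total: L = L₁ + L₂ = 1.93182 + 2.23684 = 4.1687
W = L/λ = 4.1687/8.5 = 0.4904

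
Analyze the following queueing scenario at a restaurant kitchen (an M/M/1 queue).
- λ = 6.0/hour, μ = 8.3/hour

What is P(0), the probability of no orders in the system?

ρ = λ/μ = 6.0/8.3 = 0.7229
P(0) = 1 - ρ = 1 - 0.7229 = 0.2771
The server is idle 27.71% of the time.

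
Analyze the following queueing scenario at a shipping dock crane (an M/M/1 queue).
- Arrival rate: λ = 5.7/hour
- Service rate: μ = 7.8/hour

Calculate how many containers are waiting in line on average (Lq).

ρ = λ/μ = 5.7/7.8 = 0.7308
For M/M/1: Lq = λ²/(μ(μ-λ))
Lq = 32.49/(7.8 × 2.10)
Lq = 1.9835 containers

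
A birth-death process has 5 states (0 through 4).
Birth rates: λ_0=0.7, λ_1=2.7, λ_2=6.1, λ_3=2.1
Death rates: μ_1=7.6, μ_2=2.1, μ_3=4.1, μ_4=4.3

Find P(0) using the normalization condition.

Ratios P(n)/P(0) = (λ₀···λₙ₋₁)/(μ₁···μₙ):
P(1)/P(0) = (0.7)/(7.6) = 0.09211
P(2)/P(0) = (0.7×2.7)/(7.6×2.1) = 0.1184
P(3)/P(0) = (0.7×2.7×6.1)/(7.6×2.1×4.1) = 0.1762
P(4)/P(0) = (0.7×2.7×6.1×2.1)/(7.6×2.1×4.1×4.3) = 0.08605

Normalization: ∑ P(n) = 1
P(0) × (1.0000 + 0.09211 + 0.1184 + 0.1762 + 0.08605) = 1
P(0) × 1.4728 = 1
P(0) = 1/1.4728 = 0.6790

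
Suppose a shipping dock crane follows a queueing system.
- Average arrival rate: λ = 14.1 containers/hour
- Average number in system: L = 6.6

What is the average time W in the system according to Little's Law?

Little's Law: L = λW, so W = L/λ
W = 6.6/14.1 = 0.4681 hours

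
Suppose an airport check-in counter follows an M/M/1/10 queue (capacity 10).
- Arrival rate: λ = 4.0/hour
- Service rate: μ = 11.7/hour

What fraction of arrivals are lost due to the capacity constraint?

ρ = λ/μ = 4.0/11.7 = 0.3419
P₀ = (1-ρ)/(1-ρ^(K+1)) = (1-0.3419)/(1-0.3419^11) = 0.6581/1.0000 = 0.6581
P_K = P₀×ρ^K = 0.65810 × 0.3419^10 = 0.65810 × 0.000021827 = 0.00001436
Blocking probability = 0.001436%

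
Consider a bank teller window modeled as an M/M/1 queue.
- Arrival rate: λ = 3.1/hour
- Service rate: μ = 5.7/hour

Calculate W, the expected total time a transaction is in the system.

First, compute utilization: ρ = λ/μ = 3.1/5.7 = 0.5439
For M/M/1: W = 1/(μ-λ)
W = 1/(5.7-3.1) = 1/2.60
W = 0.3846 hours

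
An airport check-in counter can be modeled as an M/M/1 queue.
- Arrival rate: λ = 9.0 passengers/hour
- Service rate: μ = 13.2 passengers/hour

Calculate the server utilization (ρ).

Server utilization: ρ = λ/μ
ρ = 9.0/13.2 = 0.6818
The server is busy 68.18% of the time.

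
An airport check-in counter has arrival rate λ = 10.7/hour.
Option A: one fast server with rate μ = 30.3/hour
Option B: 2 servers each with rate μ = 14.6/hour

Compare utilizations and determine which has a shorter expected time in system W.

Option A: single server μ = 30.3 (M/M/1)
  ρ_A = 10.7/30.3 = 0.3531
  W_A = 1/(μ-λ) = 1/(30.3-10.7) = 1/19.60 = 0.05102

Option B: 2 servers μ = 14.6 (M/M/2)
  ρ_B = λ/(cμ) = 10.7/(2×14.6) = 0.3664
  Offered load a = λ/μ = cρ = 10.7/14.6 = 0.7329
  P₀ = [ Σₙ₌₀^1 aⁿ/n! + a^2/(2!(1-ρ)) ]⁻¹
  Σ = a^0/0! + a^1/1! = 1.0000 + 0.7329 = 1.7329
  a^2/(2!(1-ρ)) = 0.53711/(2 × 0.63356) = 0.4239
  P₀ = 1/(1.7329 + 0.42388) = 0.4637
  Lq = P₀·a^2·ρ / (2!(1-ρ)²) = 0.4637 × 0.5371 × 0.3664 / (2 × 0.4014) = 0.1137
  Wq_B = Lq/λ = 0.113672/10.7 = 0.010624
  W_B = Wq_B + 1/μ = 0.010624 + 0.068493 = 0.07912

Since W_A = 0.05102 < W_B = 0.07912, Option A (single fast server) has the shorter time in system.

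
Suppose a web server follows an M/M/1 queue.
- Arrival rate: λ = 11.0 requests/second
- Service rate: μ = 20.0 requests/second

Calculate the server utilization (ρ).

Server utilization: ρ = λ/μ
ρ = 11.0/20.0 = 0.5500
The server is busy 55.00% of the time.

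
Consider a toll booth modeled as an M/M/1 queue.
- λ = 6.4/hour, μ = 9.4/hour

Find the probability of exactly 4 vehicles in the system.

ρ = λ/μ = 6.4/9.4 = 0.68085
P(n) = (1-ρ)ρⁿ
P(4) = (1-0.68085) × 0.68085^4
P(4) = 0.31915 × 0.21488
P(4) = 0.06858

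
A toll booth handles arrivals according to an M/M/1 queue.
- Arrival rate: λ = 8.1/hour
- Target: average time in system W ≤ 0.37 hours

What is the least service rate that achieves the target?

For M/M/1: W = 1/(μ-λ)
Need W ≤ 0.37, so 1/(μ-λ) ≤ 0.37
μ - λ ≥ 1/0.37 = 2.7027
μ ≥ 8.1 + 2.7027 = 10.8027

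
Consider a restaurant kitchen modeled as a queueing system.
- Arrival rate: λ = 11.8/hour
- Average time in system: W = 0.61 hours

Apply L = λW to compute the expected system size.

Little's Law: L = λW
L = 11.8 × 0.61 = 7.1980 orders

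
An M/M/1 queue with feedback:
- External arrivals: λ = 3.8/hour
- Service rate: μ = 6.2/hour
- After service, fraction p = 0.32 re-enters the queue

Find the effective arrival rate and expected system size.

Effective arrival rate: λ_eff = λ/(1-p) = 3.8/(1-0.32) = 3.8/0.68 = 5.588235
ρ = λ_eff/μ = 5.588235/6.2 = 0.901328
L = ρ/(1-ρ) = 0.901328/(1-0.901328) = 9.1346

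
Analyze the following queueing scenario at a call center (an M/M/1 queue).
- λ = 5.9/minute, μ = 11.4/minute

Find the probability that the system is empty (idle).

ρ = λ/μ = 5.9/11.4 = 0.5175
P(0) = 1 - ρ = 1 - 0.5175 = 0.4825
The server is idle 48.25% of the time.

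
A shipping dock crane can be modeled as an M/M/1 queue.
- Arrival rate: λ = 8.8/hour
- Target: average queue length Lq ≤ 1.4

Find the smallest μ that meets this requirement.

For M/M/1: Lq = λ²/(μ(μ-λ))
Need Lq ≤ 1.4, i.e. μ(μ-λ) ≥ λ²/1.4
μ² - 8.8μ - 77.44/1.4 ≥ 0  →  μ² - 8.8μ - 55.314286 ≥ 0
Quadratic formula (positive root): μ = [λ + √(λ² + 4×55.314286)]/2
Discriminant: 77.44 + 4×55.314286 = 298.6971, √298.6971 = 17.28286
μ ≥ (8.8 + 17.28286)/2 = 13.0414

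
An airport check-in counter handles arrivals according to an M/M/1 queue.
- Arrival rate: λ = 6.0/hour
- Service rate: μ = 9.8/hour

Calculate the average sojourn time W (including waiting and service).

First, compute utilization: ρ = λ/μ = 6.0/9.8 = 0.6122
For M/M/1: W = 1/(μ-λ)
W = 1/(9.8-6.0) = 1/3.80
W = 0.2632 hours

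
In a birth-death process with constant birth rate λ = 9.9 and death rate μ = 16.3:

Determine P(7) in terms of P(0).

For constant rates: P(n)/P(0) = (λ/μ)^n
P(7)/P(0) = (9.9/16.3)^7 = 0.60736^7 = 0.03049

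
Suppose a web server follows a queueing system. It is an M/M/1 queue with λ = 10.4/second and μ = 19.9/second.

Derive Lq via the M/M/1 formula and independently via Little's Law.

Method 1 (direct): Lq = λ²/(μ(μ-λ)) = 108.16/(19.9 × 9.50) = 0.5721

Method 2 (Little's Law):
W = 1/(μ-λ) = 1/9.50 = 0.10526
Wq = W - 1/μ = 0.10526 - 0.050251 = 0.05501
Lq = λWq = 10.4 × 0.05501 = 0.5721 ✔ (matches Method 1)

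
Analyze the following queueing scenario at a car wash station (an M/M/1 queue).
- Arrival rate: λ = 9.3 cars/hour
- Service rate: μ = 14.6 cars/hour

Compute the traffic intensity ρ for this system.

Server utilization: ρ = λ/μ
ρ = 9.3/14.6 = 0.6370
The server is busy 63.70% of the time.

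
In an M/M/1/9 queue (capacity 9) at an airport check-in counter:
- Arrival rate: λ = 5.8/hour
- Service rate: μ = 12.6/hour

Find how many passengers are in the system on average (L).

ρ = λ/μ = 5.8/12.6 = 0.46032
P₀ = (1-ρ)/(1-ρ^(K+1)) = (1-0.46032)/(1-0.46032^10) = 0.5397/0.9996 = 0.5399
P_K = P₀×ρ^K = 0.5399 × 0.46032^9 = 0.5399 × 0.0009280 = 0.0005010
L = ρ[1 - (K+1)ρ^K + Kρ^(K+1)] / [(1-ρ)(1-ρ^(K+1))]
L = 0.46032 × (1 - 10×0.0009280 + 9×0.0004272) / ((1 - 0.46032) × (1 - 0.0004272)) = 0.8487 passengers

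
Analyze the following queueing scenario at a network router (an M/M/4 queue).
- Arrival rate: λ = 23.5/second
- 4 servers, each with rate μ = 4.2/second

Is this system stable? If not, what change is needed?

Stability requires ρ = λ/(cμ) < 1
ρ = 23.5/(4 × 4.2) = 23.5/16.80 = 1.3988
Since 1.3988 ≥ 1, the system is UNSTABLE.
Need c > λ/μ = 23.5/4.2 = 5.60.
Minimum servers needed: c = 6.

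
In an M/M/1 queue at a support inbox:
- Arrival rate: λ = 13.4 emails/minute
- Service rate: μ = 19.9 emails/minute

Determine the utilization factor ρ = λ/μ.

Server utilization: ρ = λ/μ
ρ = 13.4/19.9 = 0.6734
The server is busy 67.34% of the time.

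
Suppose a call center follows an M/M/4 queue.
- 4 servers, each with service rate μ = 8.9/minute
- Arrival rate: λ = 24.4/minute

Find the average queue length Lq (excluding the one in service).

Traffic intensity: ρ = λ/(cμ) = 24.4/(4×8.9) = 0.6854
Since ρ = 0.6854 < 1, system is stable.
Offered load a = λ/μ = cρ = 24.4/8.9 = 2.7416
P₀ = [ Σₙ₌₀^3 aⁿ/n! + a^4/(4!(1-ρ)) ]⁻¹
Σ = a^0/0! + a^1/1! + a^2/2! + a^3/3! = 1.0000 + 2.7416 + 3.7581 + 3.4344 = 10.9341
a^4/(4!(1-ρ)) = 56.4936/(24 × 0.31461) = 7.4820
P₀ = 1/(10.9341 + 7.4820) = 0.05430
Lq = P₀·a^4·ρ / (4!(1-ρ)²) = 0.05430 × 56.4936 × 0.6854 / (24 × 0.09898) = 0.8851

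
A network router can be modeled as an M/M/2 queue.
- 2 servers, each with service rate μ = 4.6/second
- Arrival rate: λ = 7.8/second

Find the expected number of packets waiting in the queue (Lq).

Traffic intensity: ρ = λ/(cμ) = 7.8/(2×4.6) = 0.8478
Since ρ = 0.8478 < 1, system is stable.
Offered load a = λ/μ = cρ = 7.8/4.6 = 1.6957
P₀ = [ Σₙ₌₀^1 aⁿ/n! + a^2/(2!(1-ρ)) ]⁻¹
Σ = a^0/0! + a^1/1! = 1.0000 + 1.6957 = 2.6957
a^2/(2!(1-ρ)) = 2.87524/(2 × 0.152174) = 9.4472
P₀ = 1/(2.6957 + 9.4472) = 0.08235
Lq = P₀·a^2·ρ / (2!(1-ρ)²) = 0.0823529 × 2.87524 × 0.847826 / (2 × 0.0231569) = 4.3346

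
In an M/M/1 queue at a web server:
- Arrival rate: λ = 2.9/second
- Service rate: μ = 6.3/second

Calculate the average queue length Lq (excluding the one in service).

ρ = λ/μ = 2.9/6.3 = 0.4603
For M/M/1: Lq = λ²/(μ(μ-λ))
Lq = 8.41/(6.3 × 3.40)
Lq = 0.3926 requests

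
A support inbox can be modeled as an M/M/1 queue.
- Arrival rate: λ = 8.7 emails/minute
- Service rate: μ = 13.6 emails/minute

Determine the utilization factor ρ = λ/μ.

Server utilization: ρ = λ/μ
ρ = 8.7/13.6 = 0.6397
The server is busy 63.97% of the time.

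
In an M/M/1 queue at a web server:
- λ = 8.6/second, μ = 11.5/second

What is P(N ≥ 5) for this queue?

ρ = λ/μ = 8.6/11.5 = 0.74783
P(N ≥ n) = ρⁿ
P(N ≥ 5) = 0.74783^5
P(N ≥ 5) = 0.2339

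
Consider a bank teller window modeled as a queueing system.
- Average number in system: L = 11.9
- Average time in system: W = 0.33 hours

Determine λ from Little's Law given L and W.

Little's Law: L = λW, so λ = L/W
λ = 11.9/0.33 = 36.0606 transactions/hour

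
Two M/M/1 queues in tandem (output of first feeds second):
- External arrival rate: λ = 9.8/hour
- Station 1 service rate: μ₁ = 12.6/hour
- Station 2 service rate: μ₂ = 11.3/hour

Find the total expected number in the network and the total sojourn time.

By Jackson's theorem, each station behaves as independent M/M/1.
Station 1: ρ₁ = 9.8/12.6 = 0.7778, L₁ = ρ₁/(1-ρ₁) = λ/(μ₁-λ) = 9.8/2.80 = 3.5000
Station 2: ρ₂ = 9.8/11.3 = 0.8673, L₂ = ρ₂/(1-ρ₂) = λ/(μ₂-λ) = 9.8/1.50 = 6.5333
Total: L = L₁ + L₂ = 3.5000 + 6.5333 = 10.0333
W = L/λ = 10.0333/9.8 = 1.0238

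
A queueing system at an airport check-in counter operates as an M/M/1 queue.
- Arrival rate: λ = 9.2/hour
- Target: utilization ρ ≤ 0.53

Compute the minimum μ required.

ρ = λ/μ, so μ = λ/ρ
μ ≥ 9.2/0.53 = 17.3585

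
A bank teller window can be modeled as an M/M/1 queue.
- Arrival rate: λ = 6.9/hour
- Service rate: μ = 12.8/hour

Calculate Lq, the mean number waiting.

ρ = λ/μ = 6.9/12.8 = 0.5391
For M/M/1: Lq = λ²/(μ(μ-λ))
Lq = 47.61/(12.8 × 5.90)
Lq = 0.6304 transactions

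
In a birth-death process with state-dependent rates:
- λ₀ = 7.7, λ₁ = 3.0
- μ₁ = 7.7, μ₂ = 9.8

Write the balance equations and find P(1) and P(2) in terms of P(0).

Balance equations:
State 0: λ₀P₀ = μ₁P₁ → P₁ = (λ₀/μ₁)P₀ = (7.7/7.7)P₀ = 1.0000P₀
State 1: P₂ = (λ₀λ₁)/(μ₁μ₂)P₀ = (7.7×3.0)/(7.7×9.8)P₀ = 0.3061P₀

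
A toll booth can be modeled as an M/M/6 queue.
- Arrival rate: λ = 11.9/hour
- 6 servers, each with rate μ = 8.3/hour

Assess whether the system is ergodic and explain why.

Stability requires ρ = λ/(cμ) < 1
ρ = 11.9/(6 × 8.3) = 11.9/49.80 = 0.2390
Since 0.2390 < 1, the system is STABLE.
The servers are busy 23.90% of the time.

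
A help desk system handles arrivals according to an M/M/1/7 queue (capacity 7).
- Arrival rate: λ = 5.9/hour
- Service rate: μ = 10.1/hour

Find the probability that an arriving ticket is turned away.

ρ = λ/μ = 5.9/10.1 = 0.58416
P₀ = (1-ρ)/(1-ρ^(K+1)) = (1-0.58416)/(1-0.58416^8) = 0.41584/0.98644 = 0.4216
P_K = P₀×ρ^K = 0.4216 × 0.58416^7 = 0.4216 × 0.02321 = 0.009785
Blocking probability = 0.98%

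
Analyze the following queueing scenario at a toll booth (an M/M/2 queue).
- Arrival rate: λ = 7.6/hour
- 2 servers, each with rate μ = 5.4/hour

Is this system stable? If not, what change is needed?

Stability requires ρ = λ/(cμ) < 1
ρ = 7.6/(2 × 5.4) = 7.6/10.80 = 0.7037
Since 0.7037 < 1, the system is STABLE.
The servers are busy 70.37% of the time.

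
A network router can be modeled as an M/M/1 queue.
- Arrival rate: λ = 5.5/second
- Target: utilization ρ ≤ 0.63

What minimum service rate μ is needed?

ρ = λ/μ, so μ = λ/ρ
μ ≥ 5.5/0.63 = 8.7302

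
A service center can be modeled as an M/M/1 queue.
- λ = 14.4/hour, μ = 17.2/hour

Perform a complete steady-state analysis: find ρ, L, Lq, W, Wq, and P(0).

Step 1: ρ = λ/μ = 14.4/17.2 = 0.8372
Step 2: L = λ/(μ-λ) = 14.4/2.80 = 5.1429
Step 3: Lq = λ²/(μ(μ-λ)) = 207.36/(17.2×2.80) = 4.3056
Step 4: W = 1/(μ-λ) = 1/2.80 = 0.357143
Step 5: Wq = λ/(μ(μ-λ)) = 14.4/(17.2×2.80) = 0.2990
Step 6: P(0) = 1-ρ = 0.1628
Verify: L = λW = 14.4×0.357143 = 5.1429 ✔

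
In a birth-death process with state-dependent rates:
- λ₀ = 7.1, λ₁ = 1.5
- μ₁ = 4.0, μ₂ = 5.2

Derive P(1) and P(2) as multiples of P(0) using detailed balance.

Balance equations:
State 0: λ₀P₀ = μ₁P₁ → P₁ = (λ₀/μ₁)P₀ = (7.1/4.0)P₀ = 1.7750P₀
State 1: P₂ = (λ₀λ₁)/(μ₁μ₂)P₀ = (7.1×1.5)/(4.0×5.2)P₀ = 0.5120P₀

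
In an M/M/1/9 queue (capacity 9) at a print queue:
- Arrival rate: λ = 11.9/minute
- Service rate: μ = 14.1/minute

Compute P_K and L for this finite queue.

ρ = λ/μ = 11.9/14.1 = 0.843972
P₀ = (1-ρ)/(1-ρ^(K+1)) = (1-0.843972)/(1-0.843972^10) = 0.15603/0.81665 = 0.1911
P_K = P₀×ρ^K = 0.1911 × 0.843972^9 = 0.1911 × 0.2172 = 0.04151
Blocking probability P_9 = 0.04151 (4.15%)
L = ρ[1 - (K+1)ρ^K + Kρ^(K+1)] / [(1-ρ)(1-ρ^(K+1))]
L = 0.843972 × (1 - 10×0.217246 + 9×0.183350) / ((1 - 0.843972) × (1 - 0.183350)) = 3.1640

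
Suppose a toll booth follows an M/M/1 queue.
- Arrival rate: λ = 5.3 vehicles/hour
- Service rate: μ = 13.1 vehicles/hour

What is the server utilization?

Server utilization: ρ = λ/μ
ρ = 5.3/13.1 = 0.4046
The server is busy 40.46% of the time.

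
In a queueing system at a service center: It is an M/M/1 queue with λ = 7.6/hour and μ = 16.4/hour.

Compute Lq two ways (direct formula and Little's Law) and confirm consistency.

Method 1 (direct): Lq = λ²/(μ(μ-λ)) = 57.76/(16.4 × 8.80) = 0.4002

Method 2 (Little's Law):
W = 1/(μ-λ) = 1/8.80 = 0.11364
Wq = W - 1/μ = 0.11364 - 0.060976 = 0.05266
Lq = λWq = 7.6 × 0.05266 = 0.4002 ✔ (matches Method 1)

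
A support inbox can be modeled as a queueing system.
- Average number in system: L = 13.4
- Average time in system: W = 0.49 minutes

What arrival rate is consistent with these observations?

Little's Law: L = λW, so λ = L/W
λ = 13.4/0.49 = 27.3469 emails/minute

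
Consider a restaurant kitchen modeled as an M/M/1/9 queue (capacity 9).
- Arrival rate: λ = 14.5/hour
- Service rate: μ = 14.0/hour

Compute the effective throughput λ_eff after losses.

ρ = λ/μ = 14.5/14.0 = 1.03571
P₀ = (1-ρ)/(1-ρ^(K+1)) = (1-1.03571)/(1-1.03571^10) = -0.03571/-0.4203 = 0.08496
P_K = P₀×ρ^K = 0.08496 × 1.03571^9 = 0.08496 × 1.3713 = 0.1165
λ_eff = λ(1-P_K) = 14.5 × (1 - 0.11651) = 14.5 × 0.88349 = 12.8106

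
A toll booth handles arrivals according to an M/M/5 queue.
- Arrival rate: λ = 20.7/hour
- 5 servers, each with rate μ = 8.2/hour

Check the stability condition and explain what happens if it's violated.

Stability requires ρ = λ/(cμ) < 1
ρ = 20.7/(5 × 8.2) = 20.7/41.00 = 0.5049
Since 0.5049 < 1, the system is STABLE.
The servers are busy 50.49% of the time.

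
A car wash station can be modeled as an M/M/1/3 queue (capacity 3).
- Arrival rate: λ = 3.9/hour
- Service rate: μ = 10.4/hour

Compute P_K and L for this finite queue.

ρ = λ/μ = 3.9/10.4 = 0.3750
P₀ = (1-ρ)/(1-ρ^(K+1)) = (1-0.3750)/(1-0.3750^4) = 0.6250/0.9802 = 0.6376
P_K = P₀×ρ^K = 0.6376 × 0.3750^3 = 0.6376 × 0.05273 = 0.03362
Blocking probability P_3 = 0.03362 (3.36%)
L = ρ[1 - (K+1)ρ^K + Kρ^(K+1)] / [(1-ρ)(1-ρ^(K+1))]
L = 0.3750 × (1 - 4×0.05273 + 3×0.01978) / ((1 - 0.3750) × (1 - 0.01978)) = 0.5193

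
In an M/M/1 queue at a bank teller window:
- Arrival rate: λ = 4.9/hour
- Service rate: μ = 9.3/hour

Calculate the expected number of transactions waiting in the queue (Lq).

ρ = λ/μ = 4.9/9.3 = 0.5269
For M/M/1: Lq = λ²/(μ(μ-λ))
Lq = 24.01/(9.3 × 4.40)
Lq = 0.5868 transactions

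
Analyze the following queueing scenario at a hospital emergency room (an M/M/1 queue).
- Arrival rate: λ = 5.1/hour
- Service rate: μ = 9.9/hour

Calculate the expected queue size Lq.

ρ = λ/μ = 5.1/9.9 = 0.5152
For M/M/1: Lq = λ²/(μ(μ-λ))
Lq = 26.01/(9.9 × 4.80)
Lq = 0.5473 patients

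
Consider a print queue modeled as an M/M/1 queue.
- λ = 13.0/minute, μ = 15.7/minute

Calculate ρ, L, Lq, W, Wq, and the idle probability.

Step 1: ρ = λ/μ = 13.0/15.7 = 0.8280
Step 2: L = λ/(μ-λ) = 13.0/2.70 = 4.8148
Step 3: Lq = λ²/(μ(μ-λ)) = 169.00/(15.7×2.70) = 3.9868
Step 4: W = 1/(μ-λ) = 1/2.70 = 0.37037
Step 5: Wq = λ/(μ(μ-λ)) = 13.0/(15.7×2.70) = 0.3067
Step 6: P(0) = 1-ρ = 0.1720
Verify: L = λW = 13.0×0.37037 = 4.8148 ✔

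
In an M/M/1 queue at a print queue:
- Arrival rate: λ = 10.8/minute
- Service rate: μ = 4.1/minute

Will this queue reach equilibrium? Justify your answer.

Stability requires ρ = λ/(cμ) < 1
ρ = 10.8/(1 × 4.1) = 10.8/4.10 = 2.6341
Since 2.6341 ≥ 1, the system is UNSTABLE.
Queue grows without bound. Need μ > λ = 10.8.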